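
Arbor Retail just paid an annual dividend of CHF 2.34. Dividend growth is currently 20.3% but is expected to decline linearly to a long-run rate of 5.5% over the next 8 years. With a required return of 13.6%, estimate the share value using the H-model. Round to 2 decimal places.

CHF 47.58

H-model: P₀ = D₀[(1+g_L) + H(g_S−g_L)]/(r−g_L), with H = 8/2 = 4.
P₀ = 2.34 × [(1+0.055) + 4×(0.203−0.055)] / (0.136−0.055)
   = 2.34 × 1.6470 / 0.081 = 47.5800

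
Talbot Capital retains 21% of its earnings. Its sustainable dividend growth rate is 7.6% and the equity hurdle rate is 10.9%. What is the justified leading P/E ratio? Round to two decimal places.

23.94

Payout ratio b = 1 − 0.21 = 0.79.
Justified leading P/E = b/(r−g) = 0.79/(0.109−0.076) = 23.9394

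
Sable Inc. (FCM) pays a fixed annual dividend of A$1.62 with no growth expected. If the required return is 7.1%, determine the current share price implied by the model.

Zero-growth DDM (perpetuity): P₀ = D/r = 1.62 / 0.071 = 22.8169

A$22.82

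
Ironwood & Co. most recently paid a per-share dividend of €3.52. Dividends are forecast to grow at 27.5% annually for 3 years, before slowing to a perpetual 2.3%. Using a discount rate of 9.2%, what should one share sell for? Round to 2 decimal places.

€97.58

Two-stage DDM. Project D₁…D_3 at 0.275, terminal growth 0.023, discount at r = 0.092.
D_1 = 4.4880
D_2 = 5.7222
D_3 = 7.2958
Terminal value at t=3: TV = D_4/(r−g) = 7.4636/(0.092−0.023) = 108.1682
P₀ = 4.4880/(1+0.092)^1 + 5.7222/(1+0.092)^2 + 7.2958/(1+0.092)^3 + 108.1682/(1+0.092)^3 = 97.5790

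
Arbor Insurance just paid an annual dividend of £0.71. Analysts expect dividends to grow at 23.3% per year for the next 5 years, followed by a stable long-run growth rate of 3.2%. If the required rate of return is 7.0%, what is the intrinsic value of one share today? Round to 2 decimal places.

£44.72

Two-stage DDM. Project D₁…D_5 at 0.233, terminal growth 0.032, discount at r = 0.07.
D_1 = 0.8754
D_2 = 1.0794
D_3 = 1.3309
D_4 = 1.6410
D_5 = 2.0234
Terminal value at t=5: TV = D_6/(r−g) = 2.0881/(0.07−0.032) = 54.9503
P₀ = 0.8754/(1+0.07)^1 + 1.0794/(1+0.07)^2 + 1.3309/(1+0.07)^3 + 1.6410/(1+0.07)^4 + 2.0234/(1+0.07)^5 + 54.9503/(1+0.07)^5 = 44.7207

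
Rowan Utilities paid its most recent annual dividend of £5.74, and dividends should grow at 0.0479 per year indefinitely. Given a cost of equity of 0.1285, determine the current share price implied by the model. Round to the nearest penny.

£74.63

Gordon growth model: P₀ = D₁/(r − g). D₁ = 5.74 × (1 + 0.0479) = 6.0149.
P₀ = 6.0149 / (0.1285 − 0.0479) = 6.0149 / 0.0806 = 74.6271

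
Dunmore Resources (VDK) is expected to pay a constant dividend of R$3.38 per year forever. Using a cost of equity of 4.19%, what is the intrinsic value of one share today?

Zero-growth DDM (perpetuity): P₀ = D/r = 3.38 / 0.0419 = 80.6683

R$80.67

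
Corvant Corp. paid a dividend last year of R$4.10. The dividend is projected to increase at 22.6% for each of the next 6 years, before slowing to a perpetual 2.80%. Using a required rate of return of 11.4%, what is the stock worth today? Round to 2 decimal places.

Two-stage DDM. Project D₁…D_6 at 0.226, terminal growth 0.028, discount at r = 0.114.
D_1 = 5.0266
D_2 = 6.1626
D_3 = 7.5554
D_4 = 9.2629
D_5 = 11.3563
D_6 = 13.9228
Terminal value at t=6: TV = D_7/(r−g) = 14.3126/(0.114−0.028) = 166.4261
P₀ = 5.0266/(1+0.114)^1 + 6.1626/(1+0.114)^2 + 7.5554/(1+0.114)^3 + 9.2629/(1+0.114)^4 + 11.3563/(1+0.114)^5 + 13.9228/(1+0.114)^6 + 166.4261/(1+0.114)^6 = 121.9402

R$121.94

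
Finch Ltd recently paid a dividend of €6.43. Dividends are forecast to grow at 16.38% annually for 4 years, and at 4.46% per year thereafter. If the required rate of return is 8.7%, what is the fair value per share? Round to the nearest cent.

Two-stage DDM. Project D₁…D_4 at 0.1638, terminal growth 0.0446, discount at r = 0.087.
D_1 = 7.4832
D_2 = 8.7090
D_3 = 10.1355
D_4 = 11.7957
Terminal value at t=4: TV = D_5/(r−g) = 12.3218/(0.087−0.0446) = 290.6087
P₀ = 7.4832/(1+0.087)^1 + 8.7090/(1+0.087)^2 + 10.1355/(1+0.087)^3 + 11.7957/(1+0.087)^4 + 290.6087/(1+0.087)^4 = 238.7522

€238.75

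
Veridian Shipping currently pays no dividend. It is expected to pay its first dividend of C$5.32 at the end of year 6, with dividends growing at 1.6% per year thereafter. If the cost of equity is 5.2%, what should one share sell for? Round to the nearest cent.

Deferred-dividend DDM. At t=5 the remaining stream is a growing perpetuity with first payment D_6 = 5.32.
V_5 = D_6/(r−g) = 5.32/(0.052−0.016) = 147.7778
P₀ = V_5/(1+r)^5 = 147.7778/(1+0.052)^5 = 114.6913

C$114.69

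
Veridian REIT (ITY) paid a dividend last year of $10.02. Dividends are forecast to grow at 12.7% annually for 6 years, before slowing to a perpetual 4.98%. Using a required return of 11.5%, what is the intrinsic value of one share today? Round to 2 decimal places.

$234.46

Two-stage DDM. Project D₁…D_6 at 0.127, terminal growth 0.0498, discount at r = 0.115.
D_1 = 11.2925
D_2 = 12.7267
D_3 = 14.3430
D_4 = 16.1645
D_5 = 18.2174
D_6 = 20.5311
Terminal value at t=6: TV = D_7/(r−g) = 21.5535/(0.115−0.0498) = 330.5751
P₀ = 11.2925/(1+0.115)^1 + 12.7267/(1+0.115)^2 + 14.3430/(1+0.115)^3 + 16.1645/(1+0.115)^4 + 18.2174/(1+0.115)^5 + 20.5311/(1+0.115)^6 + 330.5751/(1+0.115)^6 = 234.4623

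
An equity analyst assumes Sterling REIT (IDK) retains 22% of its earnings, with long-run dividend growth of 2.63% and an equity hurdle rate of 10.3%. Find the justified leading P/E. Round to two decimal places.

10.17

Payout ratio b = 1 − 0.22 = 0.78.
Justified leading P/E = b/(r−g) = 0.78/(0.103−0.0263) = 10.1695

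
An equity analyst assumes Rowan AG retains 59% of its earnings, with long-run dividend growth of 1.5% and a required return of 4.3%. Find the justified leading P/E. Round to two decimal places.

14.64

Payout ratio b = 1 − 0.59 = 0.41.
Justified leading P/E = b/(r−g) = 0.41/(0.043−0.015) = 14.6429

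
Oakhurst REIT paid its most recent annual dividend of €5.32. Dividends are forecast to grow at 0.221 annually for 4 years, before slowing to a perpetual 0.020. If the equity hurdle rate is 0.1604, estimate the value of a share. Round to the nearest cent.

€71.59

Two-stage DDM. Project D₁…D_4 at 0.221, terminal growth 0.02, discount at r = 0.1604.
D_1 = 6.4957
D_2 = 7.9313
D_3 = 9.6841
D_4 = 11.8243
Terminal value at t=4: TV = D_5/(r−g) = 12.0608/(0.1604−0.02) = 85.9028
P₀ = 6.4957/(1+0.1604)^1 + 7.9313/(1+0.1604)^2 + 9.6841/(1+0.1604)^3 + 11.8243/(1+0.1604)^4 + 85.9028/(1+0.1604)^4 = 71.5852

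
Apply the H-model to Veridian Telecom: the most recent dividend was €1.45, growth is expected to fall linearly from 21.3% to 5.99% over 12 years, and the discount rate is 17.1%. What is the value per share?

€25.82

H-model: P₀ = D₀[(1+g_L) + H(g_S−g_L)]/(r−g_L), with H = 12/2 = 6.
P₀ = 1.45 × [(1+0.0599) + 6×(0.213−0.0599)] / (0.171−0.0599)
   = 1.45 × 1.9785 / 0.1111 = 25.8220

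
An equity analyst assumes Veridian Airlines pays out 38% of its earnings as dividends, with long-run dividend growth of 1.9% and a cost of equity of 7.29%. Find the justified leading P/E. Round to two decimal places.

7.05

Justified leading P/E = b/(r−g) = 0.38/(0.0729−0.019) = 7.0501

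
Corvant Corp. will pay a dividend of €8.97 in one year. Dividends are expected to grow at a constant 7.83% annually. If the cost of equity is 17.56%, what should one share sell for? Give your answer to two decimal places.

€92.19

Gordon growth model: P₀ = D₁/(r − g), with D₁ = 8.97 given directly.
P₀ = 8.9700 / (0.1756 − 0.0783) = 8.9700 / 0.0973 = 92.1891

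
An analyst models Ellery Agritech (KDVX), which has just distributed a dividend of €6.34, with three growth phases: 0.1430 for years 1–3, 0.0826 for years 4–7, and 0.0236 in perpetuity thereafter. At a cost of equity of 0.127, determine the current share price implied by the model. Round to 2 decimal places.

€99.27

Three-stage DDM. Project D₁…D_7; terminal Gordon value at t=7 with g = 0.0236; discount at r = 0.127.
D_1 = 7.2466
D_2 = 8.2829
D_3 = 9.4673
D_4 = 10.2493
D_5 = 11.0959
D_6 = 12.0125
D_7 = 13.0047
TV_7 = 13.3116/(0.127−0.0236) = 128.7389
P₀ = Σ Dₜ/(1+r)ᵗ + TV_7/(1+r)^7 = 99.2654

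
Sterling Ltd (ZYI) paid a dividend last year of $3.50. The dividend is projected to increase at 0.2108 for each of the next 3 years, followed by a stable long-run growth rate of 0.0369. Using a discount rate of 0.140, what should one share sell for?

$54.03

Two-stage DDM. Project D₁…D_3 at 0.2108, terminal growth 0.0369, discount at r = 0.14.
D_1 = 4.2378
D_2 = 5.1311
D_3 = 6.2128
Terminal value at t=3: TV = D_4/(r−g) = 6.4420/(0.14−0.0369) = 62.4832
P₀ = 4.2378/(1+0.14)^1 + 5.1311/(1+0.14)^2 + 6.2128/(1+0.14)^3 + 62.4832/(1+0.14)^3 = 54.0335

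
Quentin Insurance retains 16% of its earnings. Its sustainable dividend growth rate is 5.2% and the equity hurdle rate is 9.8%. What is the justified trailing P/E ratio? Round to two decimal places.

Payout ratio b = 1 − 0.16 = 0.84.
Justified trailing P/E = b(1+g)/(r−g) = 0.84×(1+0.052)/(0.098−0.052) = 19.2104

19.21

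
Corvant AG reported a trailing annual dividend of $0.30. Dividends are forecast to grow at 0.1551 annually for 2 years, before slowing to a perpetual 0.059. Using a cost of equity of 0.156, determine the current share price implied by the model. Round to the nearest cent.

$3.87

Two-stage DDM. Project D₁…D_2 at 0.1551, terminal growth 0.059, discount at r = 0.156.
D_1 = 0.3465
D_2 = 0.4003
Terminal value at t=2: TV = D_3/(r−g) = 0.4239/(0.156−0.059) = 4.3700
P₀ = 0.3465/(1+0.156)^1 + 0.4003/(1+0.156)^2 + 4.3700/(1+0.156)^2 = 3.8695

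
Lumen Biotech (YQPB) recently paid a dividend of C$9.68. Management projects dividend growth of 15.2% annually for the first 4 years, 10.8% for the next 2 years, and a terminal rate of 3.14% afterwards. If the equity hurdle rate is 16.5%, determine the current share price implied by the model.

Three-stage DDM. Project D₁…D_6; terminal Gordon value at t=6 with g = 0.0314; discount at r = 0.165.
D_1 = 11.1514
D_2 = 12.8464
D_3 = 14.7990
D_4 = 17.0485
D_5 = 18.8897
D_6 = 20.9298
TV_6 = 21.5870/(0.165−0.0314) = 161.5792
P₀ = Σ Dₜ/(1+r)ᵗ + TV_6/(1+r)^6 = 119.4551

C$119.46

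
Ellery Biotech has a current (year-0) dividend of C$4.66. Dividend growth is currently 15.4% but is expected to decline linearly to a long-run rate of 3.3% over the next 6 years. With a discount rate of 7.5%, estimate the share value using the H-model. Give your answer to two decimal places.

C$154.89

H-model: P₀ = D₀[(1+g_L) + H(g_S−g_L)]/(r−g_L), with H = 6/2 = 3.
P₀ = 4.66 × [(1+0.033) + 3×(0.154−0.033)] / (0.075−0.033)
   = 4.66 × 1.3960 / 0.042 = 154.8895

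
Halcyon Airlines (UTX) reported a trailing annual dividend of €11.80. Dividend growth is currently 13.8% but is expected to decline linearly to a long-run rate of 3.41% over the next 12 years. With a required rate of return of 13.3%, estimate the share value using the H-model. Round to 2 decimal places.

H-model: P₀ = D₀[(1+g_L) + H(g_S−g_L)]/(r−g_L), with H = 12/2 = 6.
P₀ = 11.80 × [(1+0.0341) + 6×(0.138−0.0341)] / (0.133−0.0341)
   = 11.80 × 1.6575 / 0.0989 = 197.7604

€197.76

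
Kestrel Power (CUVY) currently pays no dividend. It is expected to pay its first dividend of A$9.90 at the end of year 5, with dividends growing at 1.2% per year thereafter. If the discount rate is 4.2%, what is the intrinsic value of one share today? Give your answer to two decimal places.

A$279.93

Deferred-dividend DDM. At t=4 the remaining stream is a growing perpetuity with first payment D_5 = 9.90.
V_4 = D_5/(r−g) = 9.90/(0.042−0.012) = 330.0000
P₀ = V_4/(1+r)^4 = 330.0000/(1+0.042)^4 = 279.9259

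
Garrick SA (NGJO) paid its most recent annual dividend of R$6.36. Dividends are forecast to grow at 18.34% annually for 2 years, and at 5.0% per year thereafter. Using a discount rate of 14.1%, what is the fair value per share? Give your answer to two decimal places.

R$92.38

Two-stage DDM. Project D₁…D_2 at 0.1834, terminal growth 0.05, discount at r = 0.141.
D_1 = 7.5264
D_2 = 8.9068
Terminal value at t=2: TV = D_3/(r−g) = 9.3521/(0.141−0.05) = 102.7704
P₀ = 7.5264/(1+0.141)^1 + 8.9068/(1+0.141)^2 + 102.7704/(1+0.141)^2 = 92.3778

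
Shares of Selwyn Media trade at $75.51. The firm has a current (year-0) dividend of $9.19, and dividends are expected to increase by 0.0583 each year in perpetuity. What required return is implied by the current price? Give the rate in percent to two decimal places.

Rearranging the constant-growth DDM: r = D₁/P₀ + g.
D₁ = 9.19 × (1 + 0.0583) = 9.7258.
r = 9.7258 / 75.51 + 0.0583 = 0.12880 + 0.0583 = 0.18710

18.71%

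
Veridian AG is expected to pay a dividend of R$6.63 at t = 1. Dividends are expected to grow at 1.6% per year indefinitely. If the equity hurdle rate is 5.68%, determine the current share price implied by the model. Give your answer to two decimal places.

R$162.50

Gordon growth model: P₀ = D₁/(r − g), with D₁ = 6.63 given directly.
P₀ = 6.6300 / (0.0568 − 0.016) = 6.6300 / 0.0408 = 162.5000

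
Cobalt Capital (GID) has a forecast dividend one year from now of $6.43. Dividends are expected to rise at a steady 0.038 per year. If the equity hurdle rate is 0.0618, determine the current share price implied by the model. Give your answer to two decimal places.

$270.17

Gordon growth model: P₀ = D₁/(r − g), with D₁ = 6.43 given directly.
P₀ = 6.4300 / (0.0618 − 0.038) = 6.4300 / 0.0238 = 270.1681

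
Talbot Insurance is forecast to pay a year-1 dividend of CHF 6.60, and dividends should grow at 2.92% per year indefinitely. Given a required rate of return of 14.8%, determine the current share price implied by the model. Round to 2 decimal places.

CHF 55.56

Gordon growth model: P₀ = D₁/(r − g), with D₁ = 6.60 given directly.
P₀ = 6.6000 / (0.148 − 0.0292) = 6.6000 / 0.1188 = 55.5556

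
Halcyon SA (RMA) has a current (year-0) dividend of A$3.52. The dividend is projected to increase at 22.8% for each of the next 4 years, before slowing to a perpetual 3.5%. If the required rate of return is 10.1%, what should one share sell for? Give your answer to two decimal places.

A$104.06

Two-stage DDM. Project D₁…D_4 at 0.228, terminal growth 0.035, discount at r = 0.101.
D_1 = 4.3226
D_2 = 5.3081
D_3 = 6.5184
D_4 = 8.0045
Terminal value at t=4: TV = D_5/(r−g) = 8.2847/(0.101−0.035) = 125.5257
P₀ = 4.3226/(1+0.101)^1 + 5.3081/(1+0.101)^2 + 6.5184/(1+0.101)^3 + 8.0045/(1+0.101)^4 + 125.5257/(1+0.101)^4 = 104.0610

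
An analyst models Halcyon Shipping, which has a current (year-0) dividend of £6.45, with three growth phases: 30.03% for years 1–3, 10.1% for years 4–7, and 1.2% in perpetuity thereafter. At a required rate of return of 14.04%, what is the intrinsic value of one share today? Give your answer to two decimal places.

Three-stage DDM. Project D₁…D_7; terminal Gordon value at t=7 with g = 0.012; discount at r = 0.1404.
D_1 = 8.3869
D_2 = 10.9055
D_3 = 14.1805
D_4 = 15.6127
D_5 = 17.1896
D_6 = 18.9257
D_7 = 20.8372
TV_7 = 21.0873/(0.1404−0.012) = 164.2310
P₀ = Σ Dₜ/(1+r)ᵗ + TV_7/(1+r)^7 = 125.8273

£125.83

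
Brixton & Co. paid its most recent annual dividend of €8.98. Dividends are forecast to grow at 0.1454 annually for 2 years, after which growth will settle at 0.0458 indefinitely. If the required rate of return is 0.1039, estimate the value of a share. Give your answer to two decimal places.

€193.01

Two-stage DDM. Project D₁…D_2 at 0.1454, terminal growth 0.0458, discount at r = 0.1039.
D_1 = 10.2857
D_2 = 11.7812
Terminal value at t=2: TV = D_3/(r−g) = 12.3208/(0.1039−0.0458) = 212.0622
P₀ = 10.2857/(1+0.1039)^1 + 11.7812/(1+0.1039)^2 + 212.0622/(1+0.1039)^2 = 193.0073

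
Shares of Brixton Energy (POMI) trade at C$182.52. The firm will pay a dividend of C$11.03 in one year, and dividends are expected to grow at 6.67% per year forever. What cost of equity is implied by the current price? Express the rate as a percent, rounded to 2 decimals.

Rearranging the constant-growth DDM: r = D₁/P₀ + g.
r = 11.0300 / 182.52 + 0.0667 = 0.06043 + 0.0667 = 0.12713

12.71%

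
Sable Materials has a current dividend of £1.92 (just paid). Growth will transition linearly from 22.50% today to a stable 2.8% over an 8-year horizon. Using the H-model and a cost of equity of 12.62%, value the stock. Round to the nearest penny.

H-model: P₀ = D₀[(1+g_L) + H(g_S−g_L)]/(r−g_L), with H = 8/2 = 4.
P₀ = 1.92 × [(1+0.028) + 4×(0.225−0.028)] / (0.1262−0.028)
   = 1.92 × 1.8160 / 0.0982 = 35.5063

£35.51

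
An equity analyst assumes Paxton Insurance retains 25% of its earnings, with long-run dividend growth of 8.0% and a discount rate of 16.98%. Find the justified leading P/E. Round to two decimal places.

Payout ratio b = 1 − 0.25 = 0.75.
Justified leading P/E = b/(r−g) = 0.75/(0.1698−0.08) = 8.3519

8.35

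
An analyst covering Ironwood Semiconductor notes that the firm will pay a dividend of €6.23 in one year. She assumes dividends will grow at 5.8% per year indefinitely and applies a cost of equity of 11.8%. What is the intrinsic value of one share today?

Gordon growth model: P₀ = D₁/(r − g), with D₁ = 6.23 given directly.
P₀ = 6.2300 / (0.118 − 0.058) = 6.2300 / 0.06 = 103.8333

€103.83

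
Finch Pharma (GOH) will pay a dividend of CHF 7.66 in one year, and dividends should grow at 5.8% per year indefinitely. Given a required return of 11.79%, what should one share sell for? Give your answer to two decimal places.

Gordon growth model: P₀ = D₁/(r − g), with D₁ = 7.66 given directly.
P₀ = 7.6600 / (0.1179 − 0.058) = 7.6600 / 0.0599 = 127.8798

CHF 127.88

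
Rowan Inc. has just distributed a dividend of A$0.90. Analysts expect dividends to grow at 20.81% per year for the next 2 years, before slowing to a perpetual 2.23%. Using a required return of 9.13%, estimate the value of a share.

Two-stage DDM. Project D₁…D_2 at 0.2081, terminal growth 0.0223, discount at r = 0.0913.
D_1 = 1.0873
D_2 = 1.3136
Terminal value at t=2: TV = D_3/(r−g) = 1.3428/(0.0913−0.0223) = 19.4616
P₀ = 1.0873/(1+0.0913)^1 + 1.3136/(1+0.0913)^2 + 19.4616/(1+0.0913)^2 = 18.4407

A$18.44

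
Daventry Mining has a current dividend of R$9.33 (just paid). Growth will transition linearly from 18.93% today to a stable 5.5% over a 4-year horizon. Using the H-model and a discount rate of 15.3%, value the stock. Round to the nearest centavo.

R$126.01

H-model: P₀ = D₀[(1+g_L) + H(g_S−g_L)]/(r−g_L), with H = 4/2 = 2.
P₀ = 9.33 × [(1+0.055) + 2×(0.1893−0.055)] / (0.153−0.055)
   = 9.33 × 1.3236 / 0.098 = 126.0121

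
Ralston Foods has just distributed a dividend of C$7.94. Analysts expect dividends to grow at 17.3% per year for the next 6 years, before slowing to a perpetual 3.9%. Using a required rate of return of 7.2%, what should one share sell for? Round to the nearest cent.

C$495.15

Two-stage DDM. Project D₁…D_6 at 0.173, terminal growth 0.039, discount at r = 0.072.
D_1 = 9.3136
D_2 = 10.9249
D_3 = 12.8149
D_4 = 15.0319
D_5 = 17.6324
D_6 = 20.6828
Terminal value at t=6: TV = D_7/(r−g) = 21.4894/(0.072−0.039) = 651.1937
P₀ = 9.3136/(1+0.072)^1 + 10.9249/(1+0.072)^2 + 12.8149/(1+0.072)^3 + 15.0319/(1+0.072)^4 + 17.6324/(1+0.072)^5 + 20.6828/(1+0.072)^6 + 651.1937/(1+0.072)^6 = 495.1456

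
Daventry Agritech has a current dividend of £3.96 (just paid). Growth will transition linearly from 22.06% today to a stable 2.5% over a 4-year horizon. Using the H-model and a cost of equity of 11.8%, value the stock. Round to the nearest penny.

H-model: P₀ = D₀[(1+g_L) + H(g_S−g_L)]/(r−g_L), with H = 4/2 = 2.
P₀ = 3.96 × [(1+0.025) + 2×(0.2206−0.025)] / (0.118−0.025)
   = 3.96 × 1.4162 / 0.093 = 60.3027

£60.30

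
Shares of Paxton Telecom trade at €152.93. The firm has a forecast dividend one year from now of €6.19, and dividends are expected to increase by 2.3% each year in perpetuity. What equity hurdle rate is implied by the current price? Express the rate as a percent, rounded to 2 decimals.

Rearranging the constant-growth DDM: r = D₁/P₀ + g.
r = 6.1900 / 152.93 + 0.023 = 0.04048 + 0.023 = 0.06348

6.35%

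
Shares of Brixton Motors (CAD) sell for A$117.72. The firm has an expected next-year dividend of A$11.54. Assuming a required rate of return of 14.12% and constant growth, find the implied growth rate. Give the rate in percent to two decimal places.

4.32%

From P₀ = D₁/(r − g), the implied growth is g = r − D₁/P₀.
g = 0.1412 − 11.54/117.72 = 0.1412 − 0.09803 = 0.04317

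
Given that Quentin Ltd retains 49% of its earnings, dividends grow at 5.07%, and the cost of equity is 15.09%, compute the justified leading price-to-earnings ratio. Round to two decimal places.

5.09

Payout ratio b = 1 − 0.49 = 0.51.
Justified leading P/E = b/(r−g) = 0.51/(0.1509−0.0507) = 5.0898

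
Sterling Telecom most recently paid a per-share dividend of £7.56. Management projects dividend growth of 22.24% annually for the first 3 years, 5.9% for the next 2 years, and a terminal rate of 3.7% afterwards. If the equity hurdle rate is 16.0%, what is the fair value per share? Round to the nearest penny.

Three-stage DDM. Project D₁…D_5; terminal Gordon value at t=5 with g = 0.037; discount at r = 0.16.
D_1 = 9.2413
D_2 = 11.2966
D_3 = 13.8090
D_4 = 14.6237
D_5 = 15.4865
TV_5 = 16.0595/(0.16−0.037) = 130.5652
P₀ = Σ Dₜ/(1+r)ᵗ + TV_5/(1+r)^5 = 102.8224

£102.82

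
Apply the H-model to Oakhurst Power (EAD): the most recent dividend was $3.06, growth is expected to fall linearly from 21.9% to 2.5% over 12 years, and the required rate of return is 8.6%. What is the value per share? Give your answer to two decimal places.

H-model: P₀ = D₀[(1+g_L) + H(g_S−g_L)]/(r−g_L), with H = 12/2 = 6.
P₀ = 3.06 × [(1+0.025) + 6×(0.219−0.025)] / (0.086−0.025)
   = 3.06 × 2.1890 / 0.061 = 109.8089

$109.81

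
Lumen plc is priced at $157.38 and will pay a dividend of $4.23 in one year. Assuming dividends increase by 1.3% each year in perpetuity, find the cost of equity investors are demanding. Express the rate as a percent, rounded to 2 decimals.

3.99%

Rearranging the constant-growth DDM: r = D₁/P₀ + g.
r = 4.2300 / 157.38 + 0.013 = 0.02688 + 0.013 = 0.03988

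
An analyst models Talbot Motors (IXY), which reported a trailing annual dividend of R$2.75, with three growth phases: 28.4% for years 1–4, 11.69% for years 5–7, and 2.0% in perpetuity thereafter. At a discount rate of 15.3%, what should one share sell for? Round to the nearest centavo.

R$55.89

Three-stage DDM. Project D₁…D_7; terminal Gordon value at t=7 with g = 0.02; discount at r = 0.153.
D_1 = 3.5310
D_2 = 4.5338
D_3 = 5.8214
D_4 = 7.4747
D_5 = 8.3485
D_6 = 9.3244
D_7 = 10.4144
TV_7 = 10.6227/(0.153−0.02) = 79.8701
P₀ = Σ Dₜ/(1+r)ᵗ + TV_7/(1+r)^7 = 55.8936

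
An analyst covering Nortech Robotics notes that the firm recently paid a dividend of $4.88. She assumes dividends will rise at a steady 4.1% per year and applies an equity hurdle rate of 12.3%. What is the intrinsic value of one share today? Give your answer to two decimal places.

$61.95

Gordon growth model: P₀ = D₁/(r − g). D₁ = 4.88 × (1 + 0.041) = 5.0801.
P₀ = 5.0801 / (0.123 − 0.041) = 5.0801 / 0.082 = 61.9522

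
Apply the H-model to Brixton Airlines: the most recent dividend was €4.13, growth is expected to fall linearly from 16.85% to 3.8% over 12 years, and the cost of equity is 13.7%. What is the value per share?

H-model: P₀ = D₀[(1+g_L) + H(g_S−g_L)]/(r−g_L), with H = 12/2 = 6.
P₀ = 4.13 × [(1+0.038) + 6×(0.1685−0.038)] / (0.137−0.038)
   = 4.13 × 1.8210 / 0.099 = 75.9670

€75.97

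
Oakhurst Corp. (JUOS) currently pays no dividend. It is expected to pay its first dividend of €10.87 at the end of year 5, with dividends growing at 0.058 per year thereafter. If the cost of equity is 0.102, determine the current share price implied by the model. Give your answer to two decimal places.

€167.51

Deferred-dividend DDM. At t=4 the remaining stream is a growing perpetuity with first payment D_5 = 10.87.
V_4 = D_5/(r−g) = 10.87/(0.102−0.058) = 247.0455
P₀ = V_4/(1+r)^4 = 247.0455/(1+0.102)^4 = 167.5138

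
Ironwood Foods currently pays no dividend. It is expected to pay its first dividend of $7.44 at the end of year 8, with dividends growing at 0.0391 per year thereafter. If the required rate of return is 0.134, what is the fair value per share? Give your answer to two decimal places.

Deferred-dividend DDM. At t=7 the remaining stream is a growing perpetuity with first payment D_8 = 7.44.
V_7 = D_8/(r−g) = 7.44/(0.134−0.0391) = 78.3983
P₀ = V_7/(1+r)^7 = 78.3983/(1+0.134)^7 = 32.5099

$32.51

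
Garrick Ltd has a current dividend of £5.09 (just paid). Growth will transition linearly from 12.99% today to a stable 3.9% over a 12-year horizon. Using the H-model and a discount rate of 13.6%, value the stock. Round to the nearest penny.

H-model: P₀ = D₀[(1+g_L) + H(g_S−g_L)]/(r−g_L), with H = 12/2 = 6.
P₀ = 5.09 × [(1+0.039) + 6×(0.1299−0.039)] / (0.136−0.039)
   = 5.09 × 1.5844 / 0.097 = 83.1402

£83.14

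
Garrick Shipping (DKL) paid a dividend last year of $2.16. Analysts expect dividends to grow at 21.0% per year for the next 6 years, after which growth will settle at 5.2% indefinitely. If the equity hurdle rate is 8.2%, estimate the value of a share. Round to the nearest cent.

Two-stage DDM. Project D₁…D_6 at 0.21, terminal growth 0.052, discount at r = 0.082.
D_1 = 2.6136
D_2 = 3.1625
D_3 = 3.8266
D_4 = 4.6302
D_5 = 5.6025
D_6 = 6.7790
Terminal value at t=6: TV = D_7/(r−g) = 7.1315/(0.082−0.052) = 237.7171
P₀ = 2.6136/(1+0.082)^1 + 3.1625/(1+0.082)^2 + 3.8266/(1+0.082)^3 + 4.6302/(1+0.082)^4 + 5.6025/(1+0.082)^5 + 6.7790/(1+0.082)^6 + 237.7171/(1+0.082)^6 = 167.6668

$167.67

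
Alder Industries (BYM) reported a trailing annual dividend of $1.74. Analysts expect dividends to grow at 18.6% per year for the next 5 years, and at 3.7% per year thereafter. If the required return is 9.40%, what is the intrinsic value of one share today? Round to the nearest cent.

Two-stage DDM. Project D₁…D_5 at 0.186, terminal growth 0.037, discount at r = 0.094.
D_1 = 2.0636
D_2 = 2.4475
D_3 = 2.9027
D_4 = 3.4426
D_5 = 4.0829
Terminal value at t=5: TV = D_6/(r−g) = 4.2340/(0.094−0.037) = 74.2808
P₀ = 2.0636/(1+0.094)^1 + 2.4475/(1+0.094)^2 + 2.9027/(1+0.094)^3 + 3.4426/(1+0.094)^4 + 4.0829/(1+0.094)^5 + 74.2808/(1+0.094)^5 = 58.5583

$58.56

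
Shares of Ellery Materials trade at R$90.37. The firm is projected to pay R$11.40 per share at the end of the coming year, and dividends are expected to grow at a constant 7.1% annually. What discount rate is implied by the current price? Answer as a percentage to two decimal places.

Rearranging the constant-growth DDM: r = D₁/P₀ + g.
r = 11.4000 / 90.37 + 0.071 = 0.12615 + 0.071 = 0.19715

19.71%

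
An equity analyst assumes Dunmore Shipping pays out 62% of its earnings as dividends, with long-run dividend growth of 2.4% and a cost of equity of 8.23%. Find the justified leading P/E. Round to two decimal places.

10.63

Justified leading P/E = b/(r−g) = 0.62/(0.0823−0.024) = 10.6346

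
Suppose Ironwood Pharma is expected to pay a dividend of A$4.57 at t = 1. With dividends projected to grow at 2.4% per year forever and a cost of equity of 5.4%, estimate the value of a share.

Gordon growth model: P₀ = D₁/(r − g), with D₁ = 4.57 given directly.
P₀ = 4.5700 / (0.054 − 0.024) = 4.5700 / 0.03 = 152.3333

A$152.33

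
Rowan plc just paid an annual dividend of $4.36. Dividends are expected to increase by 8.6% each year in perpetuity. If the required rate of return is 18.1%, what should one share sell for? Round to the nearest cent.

Gordon growth model: P₀ = D₁/(r − g). D₁ = 4.36 × (1 + 0.086) = 4.7350.
P₀ = 4.7350 / (0.181 − 0.086) = 4.7350 / 0.095 = 49.8417

$49.84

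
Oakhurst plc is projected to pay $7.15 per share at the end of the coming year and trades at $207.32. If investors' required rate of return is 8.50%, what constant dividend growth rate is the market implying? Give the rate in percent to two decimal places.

From P₀ = D₁/(r − g), the implied growth is g = r − D₁/P₀.
g = 0.085 − 7.15/207.32 = 0.085 − 0.03449 = 0.05051

5.05%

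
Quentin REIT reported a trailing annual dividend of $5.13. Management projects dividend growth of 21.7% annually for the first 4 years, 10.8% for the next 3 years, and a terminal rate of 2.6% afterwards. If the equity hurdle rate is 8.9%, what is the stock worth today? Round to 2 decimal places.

$189.40

Three-stage DDM. Project D₁…D_7; terminal Gordon value at t=7 with g = 0.026; discount at r = 0.089.
D_1 = 6.2432
D_2 = 7.5980
D_3 = 9.2467
D_4 = 11.2533
D_5 = 12.4687
D_6 = 13.8153
D_7 = 15.3073
TV_7 = 15.7053/(0.089−0.026) = 249.2905
P₀ = Σ Dₜ/(1+r)ᵗ + TV_7/(1+r)^7 = 189.4023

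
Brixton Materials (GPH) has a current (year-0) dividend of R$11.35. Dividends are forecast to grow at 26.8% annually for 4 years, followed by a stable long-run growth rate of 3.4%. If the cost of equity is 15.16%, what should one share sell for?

R$204.77

Two-stage DDM. Project D₁…D_4 at 0.268, terminal growth 0.034, discount at r = 0.1516.
D_1 = 14.3918
D_2 = 18.2488
D_3 = 23.1395
D_4 = 29.3409
Terminal value at t=4: TV = D_5/(r−g) = 30.3385/(0.1516−0.034) = 257.9800
P₀ = 14.3918/(1+0.1516)^1 + 18.2488/(1+0.1516)^2 + 23.1395/(1+0.1516)^3 + 29.3409/(1+0.1516)^4 + 257.9800/(1+0.1516)^4 = 204.7745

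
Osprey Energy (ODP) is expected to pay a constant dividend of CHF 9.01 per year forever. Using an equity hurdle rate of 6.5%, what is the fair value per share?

Zero-growth DDM (perpetuity): P₀ = D/r = 9.01 / 0.065 = 138.6154

CHF 138.62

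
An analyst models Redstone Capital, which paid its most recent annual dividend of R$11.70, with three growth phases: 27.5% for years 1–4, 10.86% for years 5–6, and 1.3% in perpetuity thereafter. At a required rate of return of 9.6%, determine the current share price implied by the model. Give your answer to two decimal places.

Three-stage DDM. Project D₁…D_6; terminal Gordon value at t=6 with g = 0.013; discount at r = 0.096.
D_1 = 14.9175
D_2 = 19.0198
D_3 = 24.2503
D_4 = 30.9191
D_5 = 34.2769
D_6 = 37.9994
TV_6 = 38.4934/(0.096−0.013) = 463.7754
P₀ = Σ Dₜ/(1+r)ᵗ + TV_6/(1+r)^6 = 380.4650

R$380.47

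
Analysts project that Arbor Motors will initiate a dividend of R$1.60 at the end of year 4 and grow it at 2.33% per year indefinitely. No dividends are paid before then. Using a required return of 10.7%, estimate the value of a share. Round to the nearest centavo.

R$14.09

Deferred-dividend DDM. At t=3 the remaining stream is a growing perpetuity with first payment D_4 = 1.60.
V_3 = D_4/(r−g) = 1.60/(0.107−0.0233) = 19.1159
P₀ = V_3/(1+r)^3 = 19.1159/(1+0.107)^3 = 14.0913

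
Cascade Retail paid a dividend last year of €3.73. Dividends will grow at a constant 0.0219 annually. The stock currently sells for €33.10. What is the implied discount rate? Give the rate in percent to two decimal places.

Rearranging the constant-growth DDM: r = D₁/P₀ + g.
D₁ = 3.73 × (1 + 0.0219) = 3.8117.
r = 3.8117 / 33.10 + 0.0219 = 0.11516 + 0.0219 = 0.13706

13.71%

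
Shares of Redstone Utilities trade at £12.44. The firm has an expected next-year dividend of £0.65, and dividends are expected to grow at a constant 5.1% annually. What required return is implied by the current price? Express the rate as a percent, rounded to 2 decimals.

10.33%

Rearranging the constant-growth DDM: r = D₁/P₀ + g.
r = 0.6500 / 12.44 + 0.051 = 0.05225 + 0.051 = 0.10325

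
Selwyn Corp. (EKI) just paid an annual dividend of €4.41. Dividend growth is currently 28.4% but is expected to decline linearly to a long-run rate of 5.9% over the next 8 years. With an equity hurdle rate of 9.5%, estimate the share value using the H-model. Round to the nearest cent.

€239.98

H-model: P₀ = D₀[(1+g_L) + H(g_S−g_L)]/(r−g_L), with H = 8/2 = 4.
P₀ = 4.41 × [(1+0.059) + 4×(0.284−0.059)] / (0.095−0.059)
   = 4.41 × 1.9590 / 0.036 = 239.9775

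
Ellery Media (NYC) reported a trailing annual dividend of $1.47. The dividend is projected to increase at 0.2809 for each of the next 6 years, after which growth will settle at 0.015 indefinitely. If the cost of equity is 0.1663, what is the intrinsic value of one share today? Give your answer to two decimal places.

$29.71

Two-stage DDM. Project D₁…D_6 at 0.2809, terminal growth 0.015, discount at r = 0.1663.
D_1 = 1.8829
D_2 = 2.4118
D_3 = 3.0893
D_4 = 3.9571
D_5 = 5.0687
D_6 = 6.4925
Terminal value at t=6: TV = D_7/(r−g) = 6.5898/(0.1663−0.015) = 43.5548
P₀ = 1.8829/(1+0.1663)^1 + 2.4118/(1+0.1663)^2 + 3.0893/(1+0.1663)^3 + 3.9571/(1+0.1663)^4 + 5.0687/(1+0.1663)^5 + 6.4925/(1+0.1663)^6 + 43.5548/(1+0.1663)^6 = 29.7069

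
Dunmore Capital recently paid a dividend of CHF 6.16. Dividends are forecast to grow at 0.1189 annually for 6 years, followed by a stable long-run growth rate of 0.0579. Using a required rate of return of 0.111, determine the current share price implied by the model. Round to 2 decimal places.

CHF 165.95

Two-stage DDM. Project D₁…D_6 at 0.1189, terminal growth 0.0579, discount at r = 0.111.
D_1 = 6.8924
D_2 = 7.7119
D_3 = 8.6289
D_4 = 9.6549
D_5 = 10.8028
D_6 = 12.0873
Terminal value at t=6: TV = D_7/(r−g) = 12.7871/(0.111−0.0579) = 240.8122
P₀ = 6.8924/(1+0.111)^1 + 7.7119/(1+0.111)^2 + 8.6289/(1+0.111)^3 + 9.6549/(1+0.111)^4 + 10.8028/(1+0.111)^5 + 12.0873/(1+0.111)^6 + 240.8122/(1+0.111)^6 = 165.9451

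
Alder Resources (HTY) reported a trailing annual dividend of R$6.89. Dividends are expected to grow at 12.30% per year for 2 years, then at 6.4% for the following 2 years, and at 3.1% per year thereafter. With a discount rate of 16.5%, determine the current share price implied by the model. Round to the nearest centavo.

Three-stage DDM. Project D₁…D_4; terminal Gordon value at t=4 with g = 0.031; discount at r = 0.165.
D_1 = 7.7375
D_2 = 8.6892
D_3 = 9.2453
D_4 = 9.8370
TV_4 = 10.1419/(0.165−0.031) = 75.6861
P₀ = Σ Dₜ/(1+r)ᵗ + TV_4/(1+r)^4 = 65.3188

R$65.32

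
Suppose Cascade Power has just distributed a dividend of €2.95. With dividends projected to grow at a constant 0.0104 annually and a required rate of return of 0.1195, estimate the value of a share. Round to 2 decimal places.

Gordon growth model: P₀ = D₁/(r − g). D₁ = 2.95 × (1 + 0.0104) = 2.9807.
P₀ = 2.9807 / (0.1195 − 0.0104) = 2.9807 / 0.1091 = 27.3206

€27.32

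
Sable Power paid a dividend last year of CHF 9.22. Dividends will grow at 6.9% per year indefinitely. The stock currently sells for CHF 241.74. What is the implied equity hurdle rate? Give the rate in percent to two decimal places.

Rearranging the constant-growth DDM: r = D₁/P₀ + g.
D₁ = 9.22 × (1 + 0.069) = 9.8562.
r = 9.8562 / 241.74 + 0.069 = 0.04077 + 0.069 = 0.10977

10.98%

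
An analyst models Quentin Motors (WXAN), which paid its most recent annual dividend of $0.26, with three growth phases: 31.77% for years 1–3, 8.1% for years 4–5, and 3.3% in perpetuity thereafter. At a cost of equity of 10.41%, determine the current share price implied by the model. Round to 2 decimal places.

Three-stage DDM. Project D₁…D_5; terminal Gordon value at t=5 with g = 0.033; discount at r = 0.1041.
D_1 = 0.3426
D_2 = 0.4514
D_3 = 0.5949
D_4 = 0.6431
D_5 = 0.6951
TV_5 = 0.7181/(0.1041−0.033) = 10.0996
P₀ = Σ Dₜ/(1+r)ᵗ + TV_5/(1+r)^5 = 8.1345

$8.13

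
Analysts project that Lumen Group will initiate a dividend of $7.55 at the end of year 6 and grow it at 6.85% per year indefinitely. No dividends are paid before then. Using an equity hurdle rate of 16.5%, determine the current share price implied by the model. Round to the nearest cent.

Deferred-dividend DDM. At t=5 the remaining stream is a growing perpetuity with first payment D_6 = 7.55.
V_5 = D_6/(r−g) = 7.55/(0.165−0.0685) = 78.2383
P₀ = V_5/(1+r)^5 = 78.2383/(1+0.165)^5 = 36.4578

$36.46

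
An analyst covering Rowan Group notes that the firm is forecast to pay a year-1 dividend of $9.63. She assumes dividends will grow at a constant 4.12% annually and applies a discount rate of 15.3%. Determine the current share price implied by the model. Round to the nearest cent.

Gordon growth model: P₀ = D₁/(r − g), with D₁ = 9.63 given directly.
P₀ = 9.6300 / (0.153 − 0.0412) = 9.6300 / 0.1118 = 86.1360

$86.14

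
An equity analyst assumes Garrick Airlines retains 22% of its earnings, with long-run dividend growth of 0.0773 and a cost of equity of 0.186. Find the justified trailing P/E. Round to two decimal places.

7.73

Payout ratio b = 1 − 0.22 = 0.78.
Justified trailing P/E = b(1+g)/(r−g) = 0.78×(1+0.0773)/(0.186−0.0773) = 7.7304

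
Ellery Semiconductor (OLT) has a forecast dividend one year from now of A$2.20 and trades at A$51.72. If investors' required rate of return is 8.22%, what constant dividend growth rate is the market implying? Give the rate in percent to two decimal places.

From P₀ = D₁/(r − g), the implied growth is g = r − D₁/P₀.
g = 0.0822 − 2.20/51.72 = 0.0822 − 0.04254 = 0.03966

3.97%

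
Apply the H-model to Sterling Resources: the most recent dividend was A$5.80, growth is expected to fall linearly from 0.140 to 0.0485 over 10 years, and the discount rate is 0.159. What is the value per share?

H-model: P₀ = D₀[(1+g_L) + H(g_S−g_L)]/(r−g_L), with H = 10/2 = 5.
P₀ = 5.80 × [(1+0.0485) + 5×(0.14−0.0485)] / (0.159−0.0485)
   = 5.80 × 1.5060 / 0.1105 = 79.0480

A$79.05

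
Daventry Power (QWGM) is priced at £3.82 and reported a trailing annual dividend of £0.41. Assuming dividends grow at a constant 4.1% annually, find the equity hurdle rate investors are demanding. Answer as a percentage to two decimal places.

Rearranging the constant-growth DDM: r = D₁/P₀ + g.
D₁ = 0.41 × (1 + 0.041) = 0.4268.
r = 0.4268 / 3.82 + 0.041 = 0.11173 + 0.041 = 0.15273

15.27%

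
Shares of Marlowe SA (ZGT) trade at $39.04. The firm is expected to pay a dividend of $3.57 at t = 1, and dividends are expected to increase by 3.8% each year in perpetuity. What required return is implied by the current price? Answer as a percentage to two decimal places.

12.94%

Rearranging the constant-growth DDM: r = D₁/P₀ + g.
r = 3.5700 / 39.04 + 0.038 = 0.09144 + 0.038 = 0.12944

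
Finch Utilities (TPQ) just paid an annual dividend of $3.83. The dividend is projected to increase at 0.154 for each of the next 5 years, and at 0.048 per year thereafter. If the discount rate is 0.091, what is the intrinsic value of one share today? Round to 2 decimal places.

$146.33

Two-stage DDM. Project D₁…D_5 at 0.154, terminal growth 0.048, discount at r = 0.091.
D_1 = 4.4198
D_2 = 5.1005
D_3 = 5.8859
D_4 = 6.7924
D_5 = 7.8384
Terminal value at t=5: TV = D_6/(r−g) = 8.2147/(0.091−0.048) = 191.0384
P₀ = 4.4198/(1+0.091)^1 + 5.1005/(1+0.091)^2 + 5.8859/(1+0.091)^3 + 6.7924/(1+0.091)^4 + 7.8384/(1+0.091)^5 + 191.0384/(1+0.091)^5 = 146.3281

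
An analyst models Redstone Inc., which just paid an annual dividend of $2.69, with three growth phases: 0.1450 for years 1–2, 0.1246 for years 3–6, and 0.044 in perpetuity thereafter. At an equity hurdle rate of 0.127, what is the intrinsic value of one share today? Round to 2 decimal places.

$51.19

Three-stage DDM. Project D₁…D_6; terminal Gordon value at t=6 with g = 0.044; discount at r = 0.127.
D_1 = 3.0800
D_2 = 3.5267
D_3 = 3.9661
D_4 = 4.4603
D_5 = 5.0160
D_6 = 5.6410
TV_6 = 5.8892/(0.127−0.044) = 70.9542
P₀ = Σ Dₜ/(1+r)ᵗ + TV_6/(1+r)^6 = 51.1856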